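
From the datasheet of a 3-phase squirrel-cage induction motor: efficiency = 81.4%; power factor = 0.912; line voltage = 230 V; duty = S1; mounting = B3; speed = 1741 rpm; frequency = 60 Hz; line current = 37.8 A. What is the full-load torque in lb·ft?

P_in = √3·V·I·cosφ = 1.732 × 230 × 37.8 × 0.912 = 13733 W
P_out = η·P_in = 0.814 × 13733 = 11179 W
n = 1741 rpm
ω = 2π×1741/60 = 182.3 rad/s
τ = P_out/ω = 11179/182.3 = 61.32 N·m
In lb·ft: 61.32/1.356 = 45.2 lb·ft

45.2 lb·ft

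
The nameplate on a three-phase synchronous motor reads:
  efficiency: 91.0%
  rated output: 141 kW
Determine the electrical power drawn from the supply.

155 kW

P_out = 141000 W
P_in = P_out/η = 141000/0.91 = 154945 W = 155 kW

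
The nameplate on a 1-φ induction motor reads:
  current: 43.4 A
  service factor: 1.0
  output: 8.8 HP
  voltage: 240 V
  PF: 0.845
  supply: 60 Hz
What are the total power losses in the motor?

2240 W

P_in = V·I·cosφ = 240×43.4×0.845 = 8802 W
P_out = 8.8×746 = 6565 W
Losses = P_in − P_out = 8802 − 6565 = 2237 W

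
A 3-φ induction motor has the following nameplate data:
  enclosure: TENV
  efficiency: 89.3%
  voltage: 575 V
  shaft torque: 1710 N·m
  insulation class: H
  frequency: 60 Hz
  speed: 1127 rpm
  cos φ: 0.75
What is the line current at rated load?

303 A

ω = 2π×1127/60 = 118 rad/s; P_out = τω = 1710 × 118 = 201780 W
P_in = P_out / η = 201780 / 0.893 = 225957 W
I_L = P_in / (√3·V_L·cosφ) = 225957 / (1.732 × 575 × 0.75) = 303 A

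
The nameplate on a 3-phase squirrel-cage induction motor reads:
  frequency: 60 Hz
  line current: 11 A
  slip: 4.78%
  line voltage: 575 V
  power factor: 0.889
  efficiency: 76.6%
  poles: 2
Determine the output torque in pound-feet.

P_in = √3·V·I·cosφ = 1.732 × 575 × 11 × 0.889 = 9739 W
P_out = η·P_in = 0.766 × 9739 = 7460 W
n_s = 120×60/2 = 3600 rpm; n = 3600×(1−0.0478) = 3428 rpm
ω = 2π×3428/60 = 359 rad/s
τ = P_out/ω = 7460/359 = 20.78 N·m
In lb·ft: 20.78/1.356 = 15.3 lb·ft

15.3 lb·ft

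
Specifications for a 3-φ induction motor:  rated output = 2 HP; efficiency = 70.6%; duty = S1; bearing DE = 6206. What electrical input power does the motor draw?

P_out = 2 × 746 = 1492 W
P_in = P_out/η = 1492/0.706 = 2113 W = 2.11 kW

2.11 kW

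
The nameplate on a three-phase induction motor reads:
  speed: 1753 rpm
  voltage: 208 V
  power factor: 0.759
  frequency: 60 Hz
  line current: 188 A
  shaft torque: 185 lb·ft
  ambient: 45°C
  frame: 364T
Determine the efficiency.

89.6 %

τ = 185 lb·ft × 1.356 = 250.9 N·m
ω = 2π × 1753/60 = 183.6 rad/s; P_out = τω = 250.9 × 183.6 = 46065 W
P_in = √3·V_L·I_L·cosφ = 1.732 × 208 × 188 × 0.759 = 51406 W
η = P_out / P_in = 46065 / 51406 = 0.896 = 89.6%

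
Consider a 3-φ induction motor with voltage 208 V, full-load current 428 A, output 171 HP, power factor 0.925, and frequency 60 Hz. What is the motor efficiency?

89.4 %

P_out = 171 × 746 = 127566 W
P_in = √3·V_L·I_L·cosφ = 1.732 × 208 × 428 × 0.925 = 142625 W
η = P_out / P_in = 127566 / 142625 = 0.894 = 89.4%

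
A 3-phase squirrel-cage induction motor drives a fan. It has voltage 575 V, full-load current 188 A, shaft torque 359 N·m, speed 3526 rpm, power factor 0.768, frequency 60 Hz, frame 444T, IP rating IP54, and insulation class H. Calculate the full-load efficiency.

ω = 2π × 3526/60 = 369.2 rad/s; P_out = τω = 359 × 369.2 = 132543 W
P_in = √3·V_L·I_L·cosφ = 1.732 × 575 × 188 × 0.768 = 143792 W
η = P_out / P_in = 132543 / 143792 = 0.922 = 92.2%

92.2 %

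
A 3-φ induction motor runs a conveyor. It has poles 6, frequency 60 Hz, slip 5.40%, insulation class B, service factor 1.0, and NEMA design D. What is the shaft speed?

n_s = 120f/p = 120×60/6 = 1200 rpm
n = n_s(1 − s) = 1200 × (1 − 0.054) = 1135 rpm

1135 rpm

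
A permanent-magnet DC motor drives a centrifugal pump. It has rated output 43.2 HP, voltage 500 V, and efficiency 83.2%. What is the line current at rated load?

P_out = 43.2 × 746 = 32227 W
P_in = P_out / η = 32227 / 0.832 = 38734 W
I = P_in / V = 38734 / 500 = 77.5 A

77.5 A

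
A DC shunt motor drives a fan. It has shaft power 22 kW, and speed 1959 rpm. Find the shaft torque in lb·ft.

ω = 2π × 1959/60 = 205.1 rad/s
τ = P/ω = 22000/205.1 = 107.3 N·m
In lb·ft: 107.3/1.356 = 79.1 lb·ft

79.1 lb·ft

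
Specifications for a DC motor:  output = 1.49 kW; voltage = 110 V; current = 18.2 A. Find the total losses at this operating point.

P_in = V·I = 110×18.2 = 2002 W
P_out = 1490 W
Losses = P_in − P_out = 2002 − 1490 = 512 W

512 W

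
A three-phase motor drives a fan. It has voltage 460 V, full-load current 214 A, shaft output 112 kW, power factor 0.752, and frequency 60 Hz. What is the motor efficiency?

P_out = 112 kW = 112000 W
P_in = √3·V_L·I_L·cosφ = 1.732 × 460 × 214 × 0.752 = 128215 W
η = P_out / P_in = 112000 / 128215 = 0.874 = 87.4%

87.4 %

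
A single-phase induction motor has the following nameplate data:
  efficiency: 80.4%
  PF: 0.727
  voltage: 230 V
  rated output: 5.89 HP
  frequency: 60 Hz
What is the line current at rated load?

32.7 A

P_out = 5.89 × 746 = 4394 W
P_in = P_out / η = 4394 / 0.804 = 5465 W
I = P_in / (V·cosφ) = 5465 / (230 × 0.727) = 32.7 A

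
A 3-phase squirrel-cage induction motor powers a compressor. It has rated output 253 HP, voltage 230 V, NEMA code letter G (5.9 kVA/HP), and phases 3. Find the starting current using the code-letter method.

3750 A

S_LR = 5.9 × 253 = 1492.7 kVA
I_LR = S_LR/(√3·V_L) = 1492700/(1.732×230) = 3750 A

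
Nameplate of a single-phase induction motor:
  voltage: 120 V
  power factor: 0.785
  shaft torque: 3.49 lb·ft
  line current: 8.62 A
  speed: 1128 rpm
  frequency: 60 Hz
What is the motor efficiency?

τ = 3.49 lb·ft × 1.356 = 4.732 N·m
ω = 2π × 1128/60 = 118.1 rad/s; P_out = τω = 4.732 × 118.1 = 559 W
P_in = V·I·cosφ = 120 × 8.62 × 0.785 = 812 W
η = P_out / P_in = 559 / 812 = 0.688 = 68.8%

68.8 %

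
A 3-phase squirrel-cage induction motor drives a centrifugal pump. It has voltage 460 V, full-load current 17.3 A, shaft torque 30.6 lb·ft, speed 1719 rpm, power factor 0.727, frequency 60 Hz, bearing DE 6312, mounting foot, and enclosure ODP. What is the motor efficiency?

τ = 30.6 lb·ft × 1.356 = 41.49 N·m
ω = 2π × 1719/60 = 180 rad/s; P_out = τω = 41.49 × 180 = 7468 W
P_in = √3·V_L·I_L·cosφ = 1.732 × 460 × 17.3 × 0.727 = 10020 W
η = P_out / P_in = 7468 / 10020 = 0.745 = 74.5%

74.5 %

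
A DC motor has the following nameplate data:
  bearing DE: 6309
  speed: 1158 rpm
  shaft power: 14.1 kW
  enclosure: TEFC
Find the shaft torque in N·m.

ω = 2π × 1158/60 = 121.3 rad/s
τ = P/ω = 14100/121.3 = 116 N·m

116 N·m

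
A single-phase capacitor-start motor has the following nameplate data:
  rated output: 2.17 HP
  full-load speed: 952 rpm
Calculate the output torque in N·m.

16.2 N·m

P_out = 2.17 × 746 = 1619 W
ω = 2π × 952/60 = 99.69 rad/s
τ = P_out/ω = 1619/99.69 = 16.2 N·m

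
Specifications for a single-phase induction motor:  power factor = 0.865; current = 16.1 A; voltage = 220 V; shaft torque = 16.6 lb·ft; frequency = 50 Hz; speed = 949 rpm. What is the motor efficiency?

τ = 16.6 lb·ft × 1.356 = 22.51 N·m
ω = 2π × 949/60 = 99.38 rad/s; P_out = τω = 22.51 × 99.38 = 2237 W
P_in = V·I·cosφ = 220 × 16.1 × 0.865 = 3064 W
η = P_out / P_in = 2237 / 3064 = 0.730 = 73.0%

73.0 %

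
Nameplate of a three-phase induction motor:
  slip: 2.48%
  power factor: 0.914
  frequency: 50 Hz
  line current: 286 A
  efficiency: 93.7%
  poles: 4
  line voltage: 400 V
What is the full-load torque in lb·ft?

817 lb·ft

P_in = √3·V·I·cosφ = 1.732 × 400 × 286 × 0.914 = 181101 W
P_out = η·P_in = 0.937 × 181101 = 169692 W
n_s = 120×50/4 = 1500 rpm; n = 1500×(1−0.0248) = 1463 rpm
ω = 2π×1463/60 = 153.2 rad/s
τ = P_out/ω = 169692/153.2 = 1108 N·m
In lb·ft: 1108/1.356 = 817 lb·ft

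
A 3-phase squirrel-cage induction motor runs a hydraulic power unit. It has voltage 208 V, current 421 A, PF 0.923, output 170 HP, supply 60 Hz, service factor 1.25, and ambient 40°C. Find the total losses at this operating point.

13200 W

P_in = √3·V·I·cosφ = 1.732×208×421×0.923 = 139989 W
P_out = 170×746 = 126820 W
Losses = P_in − P_out = 139989 − 126820 = 13169 W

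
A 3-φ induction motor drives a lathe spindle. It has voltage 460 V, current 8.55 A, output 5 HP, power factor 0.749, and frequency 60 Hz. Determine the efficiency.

P_out = 5 × 746 = 3730 W
P_in = √3·V_L·I_L·cosφ = 1.732 × 460 × 8.55 × 0.749 = 5102 W
η = P_out / P_in = 3730 / 5102 = 0.731 = 73.1%

73.1 %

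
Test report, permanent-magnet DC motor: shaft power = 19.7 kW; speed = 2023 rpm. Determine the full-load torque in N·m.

ω = 2π × 2023/60 = 211.8 rad/s
τ = P/ω = 19700/211.8 = 93 N·m

93 N·m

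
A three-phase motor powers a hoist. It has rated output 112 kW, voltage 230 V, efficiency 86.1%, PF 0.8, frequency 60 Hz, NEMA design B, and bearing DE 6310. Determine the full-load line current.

408 A

P_out = 112 kW = 112000 W
P_in = P_out / η = 112000 / 0.861 = 130081 W
I_L = P_in / (√3·V_L·cosφ) = 130081 / (1.732 × 230 × 0.8) = 408 A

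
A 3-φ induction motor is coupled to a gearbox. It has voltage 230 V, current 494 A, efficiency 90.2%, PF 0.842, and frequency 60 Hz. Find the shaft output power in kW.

P_in = √3·V·I·cosφ = 1.732 × 230 × 494 × 0.842 = 165697 W
P_out = η·P_in = 0.902 × 165697 = 149459 W

149 kW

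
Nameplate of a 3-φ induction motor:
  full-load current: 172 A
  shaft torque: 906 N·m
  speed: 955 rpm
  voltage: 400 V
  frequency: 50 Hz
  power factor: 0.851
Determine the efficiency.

ω = 2π × 955/60 = 100 rad/s; P_out = τω = 906 × 100 = 90600 W
P_in = √3·V_L·I_L·cosφ = 1.732 × 400 × 172 × 0.851 = 101407 W
η = P_out / P_in = 90600 / 101407 = 0.893 = 89.3%

89.3 %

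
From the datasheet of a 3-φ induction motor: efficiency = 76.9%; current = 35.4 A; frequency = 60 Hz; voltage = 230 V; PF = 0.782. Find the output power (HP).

11.4 HP

P_in = √3·V·I·cosφ = 1.732 × 230 × 35.4 × 0.782 = 11028 W
P_out = η·P_in = 0.769 × 11028 = 8481 W
= 8481/746 = 11.4 HP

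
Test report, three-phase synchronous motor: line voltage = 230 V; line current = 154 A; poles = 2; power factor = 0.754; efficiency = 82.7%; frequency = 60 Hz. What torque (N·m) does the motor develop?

101 N·m

P_in = √3·V·I·cosφ = 1.732 × 230 × 154 × 0.754 = 46256 W
P_out = η·P_in = 0.827 × 46256 = 38254 W
n = n_s = 120×60/2 = 3600 rpm (synchronous)
ω = 2π×3600/60 = 377 rad/s
τ = P_out/ω = 38254/377 = 101 N·m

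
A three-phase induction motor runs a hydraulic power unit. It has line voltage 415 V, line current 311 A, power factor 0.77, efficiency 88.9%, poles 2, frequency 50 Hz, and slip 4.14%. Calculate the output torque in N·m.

508 N·m

P_in = √3·V·I·cosφ = 1.732 × 415 × 311 × 0.77 = 172126 W
P_out = η·P_in = 0.889 × 172126 = 153020 W
n_s = 120×50/2 = 3000 rpm; n = 3000×(1−0.0414) = 2876 rpm
ω = 2π×2876/60 = 301.2 rad/s
τ = P_out/ω = 153020/301.2 = 508 N·m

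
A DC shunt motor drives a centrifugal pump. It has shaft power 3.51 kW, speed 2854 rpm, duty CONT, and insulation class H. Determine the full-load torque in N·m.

11.7 N·m

ω = 2π × 2854/60 = 298.9 rad/s
τ = P/ω = 3510/298.9 = 11.7 N·m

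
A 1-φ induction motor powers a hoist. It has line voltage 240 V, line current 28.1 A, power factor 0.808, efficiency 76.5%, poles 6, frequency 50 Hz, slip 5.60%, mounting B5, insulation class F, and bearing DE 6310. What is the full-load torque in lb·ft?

31.1 lb·ft

P_in = V·I·cosφ = 240 × 28.1 × 0.808 = 5449 W
P_out = η·P_in = 0.765 × 5449 = 4168 W
n_s = 120×50/6 = 1000 rpm; n = 1000×(1−0.056) = 944 rpm
ω = 2π×944/60 = 98.86 rad/s
τ = P_out/ω = 4168/98.86 = 42.16 N·m
In lb·ft: 42.16/1.356 = 31.1 lb·ft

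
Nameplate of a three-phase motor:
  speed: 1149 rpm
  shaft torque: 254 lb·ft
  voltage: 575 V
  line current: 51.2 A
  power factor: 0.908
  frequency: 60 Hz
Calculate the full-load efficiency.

89.5 %

τ = 254 lb·ft × 1.356 = 344.4 N·m
ω = 2π × 1149/60 = 120.3 rad/s; P_out = τω = 344.4 × 120.3 = 41431 W
P_in = √3·V_L·I_L·cosφ = 1.732 × 575 × 51.2 × 0.908 = 46299 W
η = P_out / P_in = 41431 / 46299 = 0.895 = 89.5%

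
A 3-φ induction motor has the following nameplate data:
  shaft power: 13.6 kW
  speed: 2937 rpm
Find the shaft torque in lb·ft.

32.6 lb·ft

ω = 2π × 2937/60 = 307.6 rad/s
τ = P/ω = 13600/307.6 = 44.21 N·m
In lb·ft: 44.21/1.356 = 32.6 lb·ft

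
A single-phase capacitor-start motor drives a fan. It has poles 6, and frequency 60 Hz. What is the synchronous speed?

1200 rpm

n_s = 120f/p = 120×60/6 = 1200 rpm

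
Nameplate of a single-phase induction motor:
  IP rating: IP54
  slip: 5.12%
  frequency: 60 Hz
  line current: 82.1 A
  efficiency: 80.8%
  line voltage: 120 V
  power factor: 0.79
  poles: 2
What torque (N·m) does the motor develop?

P_in = V·I·cosφ = 120 × 82.1 × 0.79 = 7783 W
P_out = η·P_in = 0.808 × 7783 = 6289 W
n_s = 120×60/2 = 3600 rpm; n = 3600×(1−0.0512) = 3416 rpm
ω = 2π×3416/60 = 357.7 rad/s
τ = P_out/ω = 6289/357.7 = 17.6 N·m

17.6 N·m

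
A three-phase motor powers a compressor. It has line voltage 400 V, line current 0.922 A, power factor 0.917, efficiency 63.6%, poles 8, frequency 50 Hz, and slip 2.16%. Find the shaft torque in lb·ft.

3.58 lb·ft

P_in = √3·V·I·cosφ = 1.732 × 400 × 0.922 × 0.917 = 586 W
P_out = η·P_in = 0.636 × 586 = 373 W
n_s = 120×50/8 = 750 rpm; n = 750×(1−0.0216) = 734 rpm
ω = 2π×734/60 = 76.86 rad/s
τ = P_out/ω = 373/76.86 = 4.853 N·m
In lb·ft: 4.853/1.356 = 3.58 lb·ft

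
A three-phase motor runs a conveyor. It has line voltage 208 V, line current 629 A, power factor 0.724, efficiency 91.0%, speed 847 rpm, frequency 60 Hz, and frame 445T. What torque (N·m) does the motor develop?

1680 N·m

P_in = √3·V·I·cosφ = 1.732 × 208 × 629 × 0.724 = 164059 W
P_out = η·P_in = 0.91 × 164059 = 149294 W
n = 847 rpm
ω = 2π×847/60 = 88.7 rad/s
τ = P_out/ω = 149294/88.7 = 1680 N·m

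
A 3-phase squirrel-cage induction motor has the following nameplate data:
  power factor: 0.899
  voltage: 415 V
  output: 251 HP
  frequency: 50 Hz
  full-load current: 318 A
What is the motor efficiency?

P_out = 251 × 746 = 187246 W
P_in = √3·V_L·I_L·cosφ = 1.732 × 415 × 318 × 0.899 = 205486 W
η = P_out / P_in = 187246 / 205486 = 0.911 = 91.1%

91.1 %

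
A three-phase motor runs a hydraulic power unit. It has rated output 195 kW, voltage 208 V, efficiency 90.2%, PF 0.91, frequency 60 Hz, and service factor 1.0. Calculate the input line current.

P_out = 195 kW = 195000 W
P_in = P_out / η = 195000 / 0.902 = 216186 W
I_L = P_in / (√3·V_L·cosφ) = 216186 / (1.732 × 208 × 0.91) = 659 A

659 A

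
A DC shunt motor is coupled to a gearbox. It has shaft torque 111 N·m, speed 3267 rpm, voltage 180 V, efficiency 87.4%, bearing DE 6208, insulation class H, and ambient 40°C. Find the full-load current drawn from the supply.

241 A

ω = 2π×3267/60 = 342.1 rad/s; P_out = τω = 111 × 342.1 = 37973 W
P_in = P_out / η = 37973 / 0.874 = 43447 W
I = P_in / V = 43447 / 180 = 241 A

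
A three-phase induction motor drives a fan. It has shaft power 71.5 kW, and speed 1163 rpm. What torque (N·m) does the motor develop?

587 N·m

ω = 2π × 1163/60 = 121.8 rad/s
τ = P/ω = 71500/121.8 = 587 N·m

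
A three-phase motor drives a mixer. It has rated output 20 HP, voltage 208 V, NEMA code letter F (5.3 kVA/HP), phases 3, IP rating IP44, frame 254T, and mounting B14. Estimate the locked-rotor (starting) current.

294 A

S_LR = 5.3 × 20 = 106 kVA
I_LR = S_LR/(√3·V_L) = 106000/(1.732×208) = 294 A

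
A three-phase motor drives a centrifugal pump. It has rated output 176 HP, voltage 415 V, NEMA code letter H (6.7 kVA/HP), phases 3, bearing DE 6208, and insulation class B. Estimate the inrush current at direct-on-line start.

1640 A

S_LR = 6.7 × 176 = 1179.2 kVA
I_LR = S_LR/(√3·V_L) = 1179200/(1.732×415) = 1640 A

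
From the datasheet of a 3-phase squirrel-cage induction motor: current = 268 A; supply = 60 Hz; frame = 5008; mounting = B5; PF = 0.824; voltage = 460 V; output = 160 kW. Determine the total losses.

P_in = √3·V·I·cosφ = 1.732×460×268×0.824 = 175941 W
P_out = 160000 W
Losses = P_in − P_out = 175941 − 160000 = 15941 W

15900 W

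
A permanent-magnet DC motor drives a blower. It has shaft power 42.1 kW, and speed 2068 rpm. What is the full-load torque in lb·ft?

143 lb·ft

ω = 2π × 2068/60 = 216.6 rad/s
τ = P/ω = 42100/216.6 = 194.4 N·m
In lb·ft: 194.4/1.356 = 143 lb·ft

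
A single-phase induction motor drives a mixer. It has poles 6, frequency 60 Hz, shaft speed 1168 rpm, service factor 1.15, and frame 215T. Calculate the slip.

2.67 %

n_s = 120f/p = 120×60/6 = 1200 rpm
s = (n_s − n)/n_s = (1200 − 1168)/1200 = 0.0267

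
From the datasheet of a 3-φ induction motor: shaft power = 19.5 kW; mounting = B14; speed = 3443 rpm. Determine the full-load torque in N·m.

ω = 2π × 3443/60 = 360.6 rad/s
τ = P/ω = 19500/360.6 = 54.1 N·m

54.1 N·m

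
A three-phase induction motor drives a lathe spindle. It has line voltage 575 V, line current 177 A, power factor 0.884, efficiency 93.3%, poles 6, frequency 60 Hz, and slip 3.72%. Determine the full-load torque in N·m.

1200 N·m

P_in = √3·V·I·cosφ = 1.732 × 575 × 177 × 0.884 = 155826 W
P_out = η·P_in = 0.933 × 155826 = 145386 W
n_s = 120×60/6 = 1200 rpm; n = 1200×(1−0.0372) = 1155 rpm
ω = 2π×1155/60 = 121 rad/s
τ = P_out/ω = 145386/121 = 1200 N·m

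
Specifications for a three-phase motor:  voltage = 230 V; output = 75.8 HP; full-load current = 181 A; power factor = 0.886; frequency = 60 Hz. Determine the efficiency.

P_out = 75.8 × 746 = 56547 W
P_in = √3·V_L·I_L·cosφ = 1.732 × 230 × 181 × 0.886 = 63883 W
η = P_out / P_in = 56547 / 63883 = 0.885 = 88.5%

88.5 %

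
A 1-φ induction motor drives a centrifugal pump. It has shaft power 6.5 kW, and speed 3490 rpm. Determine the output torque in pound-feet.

13.1 lb·ft

ω = 2π × 3490/60 = 365.5 rad/s
τ = P/ω = 6500/365.5 = 17.78 N·m
In lb·ft: 17.78/1.356 = 13.1 lb·ft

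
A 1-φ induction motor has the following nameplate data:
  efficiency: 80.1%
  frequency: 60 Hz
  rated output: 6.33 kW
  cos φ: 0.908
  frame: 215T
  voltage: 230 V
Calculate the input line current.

37.8 A

P_out = 6.33 kW = 6330 W
P_in = P_out / η = 6330 / 0.801 = 7903 W
I = P_in / (V·cosφ) = 7903 / (230 × 0.908) = 37.8 A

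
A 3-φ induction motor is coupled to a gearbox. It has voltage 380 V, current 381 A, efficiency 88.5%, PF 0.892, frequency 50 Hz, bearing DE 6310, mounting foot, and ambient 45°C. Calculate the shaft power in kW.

P_in = √3·V·I·cosφ = 1.732 × 380 × 381 × 0.892 = 223677 W
P_out = η·P_in = 0.885 × 223677 = 197954 W

198 kW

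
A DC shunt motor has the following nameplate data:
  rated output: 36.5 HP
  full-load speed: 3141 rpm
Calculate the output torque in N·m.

P_out = 36.5 × 746 = 27229 W
ω = 2π × 3141/60 = 328.9 rad/s
τ = P_out/ω = 27229/328.9 = 82.8 N·m

82.8 N·m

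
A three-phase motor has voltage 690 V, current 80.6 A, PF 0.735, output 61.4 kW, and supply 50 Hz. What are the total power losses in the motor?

9.4 kW

P_in = √3·V·I·cosφ = 1.732×690×80.6×0.735 = 70798 W
P_out = 61400 W
Losses = P_in − P_out = 70798 − 61400 = 9398 W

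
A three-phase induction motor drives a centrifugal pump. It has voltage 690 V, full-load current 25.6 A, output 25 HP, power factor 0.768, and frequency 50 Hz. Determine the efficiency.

79.4 %

P_out = 25 × 746 = 18650 W
P_in = √3·V_L·I_L·cosφ = 1.732 × 690 × 25.6 × 0.768 = 23496 W
η = P_out / P_in = 18650 / 23496 = 0.794 = 79.4%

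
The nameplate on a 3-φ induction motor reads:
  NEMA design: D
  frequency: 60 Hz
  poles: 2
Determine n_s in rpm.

n_s = 120f/p = 120×60/2 = 3600 rpm

3600 rpm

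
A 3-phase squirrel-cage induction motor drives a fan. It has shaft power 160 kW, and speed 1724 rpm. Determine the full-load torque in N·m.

ω = 2π × 1724/60 = 180.5 rad/s
τ = P/ω = 160000/180.5 = 886 N·m

886 N·m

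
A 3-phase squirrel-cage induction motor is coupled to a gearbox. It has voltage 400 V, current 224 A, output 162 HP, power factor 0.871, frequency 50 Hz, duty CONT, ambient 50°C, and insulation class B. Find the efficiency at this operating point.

P_out = 162 × 746 = 120852 W
P_in = √3·V_L·I_L·cosφ = 1.732 × 400 × 224 × 0.871 = 135168 W
η = P_out / P_in = 120852 / 135168 = 0.894 = 89.4%

89.4 %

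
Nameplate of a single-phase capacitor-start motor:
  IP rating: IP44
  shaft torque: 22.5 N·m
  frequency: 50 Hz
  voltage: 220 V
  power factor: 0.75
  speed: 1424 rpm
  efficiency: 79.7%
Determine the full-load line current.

25.5 A

ω = 2π×1424/60 = 149.1 rad/s; P_out = τω = 22.5 × 149.1 = 3355 W
P_in = P_out / η = 3355 / 0.797 = 4210 W
I = P_in / (V·cosφ) = 4210 / (220 × 0.75) = 25.5 A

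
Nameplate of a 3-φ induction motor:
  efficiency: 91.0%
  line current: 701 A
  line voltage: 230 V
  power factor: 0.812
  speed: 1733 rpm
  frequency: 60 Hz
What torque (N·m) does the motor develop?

1140 N·m

P_in = √3·V·I·cosφ = 1.732 × 230 × 701 × 0.812 = 226751 W
P_out = η·P_in = 0.91 × 226751 = 206343 W
n = 1733 rpm
ω = 2π×1733/60 = 181.5 rad/s
τ = P_out/ω = 206343/181.5 = 1140 N·m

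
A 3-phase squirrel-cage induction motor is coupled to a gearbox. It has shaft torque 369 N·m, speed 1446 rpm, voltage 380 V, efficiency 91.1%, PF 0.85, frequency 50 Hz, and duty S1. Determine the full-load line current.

110 A

ω = 2π×1446/60 = 151.4 rad/s; P_out = τω = 369 × 151.4 = 55867 W
P_in = P_out / η = 55867 / 0.911 = 61325 W
I_L = P_in / (√3·V_L·cosφ) = 61325 / (1.732 × 380 × 0.85) = 110 A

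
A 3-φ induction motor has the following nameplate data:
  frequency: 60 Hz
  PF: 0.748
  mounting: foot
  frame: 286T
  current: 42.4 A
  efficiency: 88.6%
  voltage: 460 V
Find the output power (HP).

P_in = √3·V·I·cosφ = 1.732 × 460 × 42.4 × 0.748 = 25268 W
P_out = η·P_in = 0.886 × 25268 = 22387 W
= 22387/746 = 30 HP

30 HP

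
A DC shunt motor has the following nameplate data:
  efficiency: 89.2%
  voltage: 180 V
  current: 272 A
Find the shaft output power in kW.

43.7 kW

P_in = V·I = 180 × 272 = 48960 W
P_out = η·P_in = 0.892 × 48960 = 43672 W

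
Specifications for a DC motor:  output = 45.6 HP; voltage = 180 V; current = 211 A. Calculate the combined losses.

P_in = V·I = 180×211 = 37980 W
P_out = 45.6×746 = 34018 W
Losses = P_in − P_out = 37980 − 34018 = 3962 W

3.96 kW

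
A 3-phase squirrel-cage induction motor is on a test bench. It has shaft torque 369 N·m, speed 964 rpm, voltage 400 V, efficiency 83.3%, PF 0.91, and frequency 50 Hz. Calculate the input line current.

70.9 A

ω = 2π×964/60 = 100.9 rad/s; P_out = τω = 369 × 100.9 = 37232 W
P_in = P_out / η = 37232 / 0.833 = 44696 W
I_L = P_in / (√3·V_L·cosφ) = 44696 / (1.732 × 400 × 0.91) = 70.9 A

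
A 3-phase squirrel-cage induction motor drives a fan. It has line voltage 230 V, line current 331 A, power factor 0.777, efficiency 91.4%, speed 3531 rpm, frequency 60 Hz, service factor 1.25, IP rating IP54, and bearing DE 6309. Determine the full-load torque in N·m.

253 N·m

P_in = √3·V·I·cosφ = 1.732 × 230 × 331 × 0.777 = 102453 W
P_out = η·P_in = 0.914 × 102453 = 93642 W
n = 3531 rpm
ω = 2π×3531/60 = 369.8 rad/s
τ = P_out/ω = 93642/369.8 = 253 N·m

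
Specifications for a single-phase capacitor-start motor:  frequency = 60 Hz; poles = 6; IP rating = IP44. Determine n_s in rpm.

1200 rpm

n_s = 120f/p = 120×60/6 = 1200 rpm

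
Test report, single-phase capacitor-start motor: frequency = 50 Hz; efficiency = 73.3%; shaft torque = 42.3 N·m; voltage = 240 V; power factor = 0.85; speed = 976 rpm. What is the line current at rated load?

28.9 A

ω = 2π×976/60 = 102.2 rad/s; P_out = τω = 42.3 × 102.2 = 4323 W
P_in = P_out / η = 4323 / 0.733 = 5898 W
I = P_in / (V·cosφ) = 5898 / (240 × 0.85) = 28.9 A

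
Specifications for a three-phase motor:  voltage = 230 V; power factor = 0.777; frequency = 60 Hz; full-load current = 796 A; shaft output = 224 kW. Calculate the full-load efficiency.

90.9 %

P_out = 224 kW = 224000 W
P_in = √3·V_L·I_L·cosφ = 1.732 × 230 × 796 × 0.777 = 246382 W
η = P_out / P_in = 224000 / 246382 = 0.909 = 90.9%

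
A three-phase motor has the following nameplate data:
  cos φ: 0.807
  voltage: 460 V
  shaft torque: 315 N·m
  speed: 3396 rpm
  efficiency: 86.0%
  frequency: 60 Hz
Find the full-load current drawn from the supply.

ω = 2π×3396/60 = 355.6 rad/s; P_out = τω = 315 × 355.6 = 112014 W
P_in = P_out / η = 112014 / 0.860 = 130249 W
I_L = P_in / (√3·V_L·cosφ) = 130249 / (1.732 × 460 × 0.807) = 203 A

203 A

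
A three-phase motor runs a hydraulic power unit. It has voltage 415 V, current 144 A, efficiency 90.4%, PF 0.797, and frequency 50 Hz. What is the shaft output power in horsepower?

P_in = √3·V·I·cosφ = 1.732 × 415 × 144 × 0.797 = 82493 W
P_out = η·P_in = 0.904 × 82493 = 74574 W
= 74574/746 = 100 HP

100 HP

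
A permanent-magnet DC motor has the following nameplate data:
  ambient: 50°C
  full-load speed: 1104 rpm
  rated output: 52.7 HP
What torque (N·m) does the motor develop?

P_out = 52.7 × 746 = 39314 W
ω = 2π × 1104/60 = 115.6 rad/s
τ = P_out/ω = 39314/115.6 = 340 N·m

340 N·m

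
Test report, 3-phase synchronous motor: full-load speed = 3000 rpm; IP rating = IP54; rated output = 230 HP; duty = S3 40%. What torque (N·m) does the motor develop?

546 N·m

P_out = 230 × 746 = 171580 W
ω = 2π × 3000/60 = 314.2 rad/s
τ = P_out/ω = 171580/314.2 = 546 N·m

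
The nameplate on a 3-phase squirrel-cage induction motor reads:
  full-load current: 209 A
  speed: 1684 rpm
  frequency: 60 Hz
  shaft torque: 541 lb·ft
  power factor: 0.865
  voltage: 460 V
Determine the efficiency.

89.8 %

τ = 541 lb·ft × 1.356 = 733.6 N·m
ω = 2π × 1684/60 = 176.3 rad/s; P_out = τω = 733.6 × 176.3 = 129334 W
P_in = √3·V_L·I_L·cosφ = 1.732 × 460 × 209 × 0.865 = 144035 W
η = P_out / P_in = 129334 / 144035 = 0.898 = 89.8%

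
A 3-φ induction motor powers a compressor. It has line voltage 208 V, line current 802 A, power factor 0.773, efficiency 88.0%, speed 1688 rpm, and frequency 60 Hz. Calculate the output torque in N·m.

P_in = √3·V·I·cosφ = 1.732 × 208 × 802 × 0.773 = 223339 W
P_out = η·P_in = 0.88 × 223339 = 196538 W
n = 1688 rpm
ω = 2π×1688/60 = 176.8 rad/s
τ = P_out/ω = 196538/176.8 = 1110 N·m

1110 N·m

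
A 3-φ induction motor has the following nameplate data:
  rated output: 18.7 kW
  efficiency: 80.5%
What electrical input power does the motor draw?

23.2 kW

P_out = 18700 W
P_in = P_out/η = 18700/0.805 = 23230 W = 23.2 kW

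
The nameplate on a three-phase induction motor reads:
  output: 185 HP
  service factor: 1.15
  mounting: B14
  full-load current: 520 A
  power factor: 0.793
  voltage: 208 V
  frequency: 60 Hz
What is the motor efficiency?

P_out = 185 × 746 = 138010 W
P_in = √3·V_L·I_L·cosφ = 1.732 × 208 × 520 × 0.793 = 148555 W
η = P_out / P_in = 138010 / 148555 = 0.929 = 92.9%

92.9 %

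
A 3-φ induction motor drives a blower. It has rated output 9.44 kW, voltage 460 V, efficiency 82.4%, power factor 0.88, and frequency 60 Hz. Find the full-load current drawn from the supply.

16.3 A

P_out = 9.44 kW = 9440 W
P_in = P_out / η = 9440 / 0.824 = 11456 W
I_L = P_in / (√3·V_L·cosφ) = 11456 / (1.732 × 460 × 0.88) = 16.3 A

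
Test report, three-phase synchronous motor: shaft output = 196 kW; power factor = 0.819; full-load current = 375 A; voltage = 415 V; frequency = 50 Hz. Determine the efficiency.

88.8 %

P_out = 196 kW = 196000 W
P_in = √3·V_L·I_L·cosφ = 1.732 × 415 × 375 × 0.819 = 220755 W
η = P_out / P_in = 196000 / 220755 = 0.888 = 88.8%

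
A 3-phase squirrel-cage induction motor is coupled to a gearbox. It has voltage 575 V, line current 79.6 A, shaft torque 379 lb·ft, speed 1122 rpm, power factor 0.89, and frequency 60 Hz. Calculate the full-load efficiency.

τ = 379 lb·ft × 1.356 = 513.9 N·m
ω = 2π × 1122/60 = 117.5 rad/s; P_out = τω = 513.9 × 117.5 = 60383 W
P_in = √3·V_L·I_L·cosφ = 1.732 × 575 × 79.6 × 0.89 = 70554 W
η = P_out / P_in = 60383 / 70554 = 0.856 = 85.6%

85.6 %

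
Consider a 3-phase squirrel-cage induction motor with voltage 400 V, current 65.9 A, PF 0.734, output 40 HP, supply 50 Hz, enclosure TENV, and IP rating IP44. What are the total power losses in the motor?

P_in = √3·V·I·cosφ = 1.732×400×65.9×0.734 = 33511 W
P_out = 40×746 = 29840 W
Losses = P_in − P_out = 33511 − 29840 = 3671 W

3670 W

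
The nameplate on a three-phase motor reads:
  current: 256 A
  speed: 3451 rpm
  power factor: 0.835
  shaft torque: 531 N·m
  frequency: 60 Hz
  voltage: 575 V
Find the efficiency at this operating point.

90.1 %

ω = 2π × 3451/60 = 361.4 rad/s; P_out = τω = 531 × 361.4 = 191903 W
P_in = √3·V_L·I_L·cosφ = 1.732 × 575 × 256 × 0.835 = 212884 W
η = P_out / P_in = 191903 / 212884 = 0.901 = 90.1%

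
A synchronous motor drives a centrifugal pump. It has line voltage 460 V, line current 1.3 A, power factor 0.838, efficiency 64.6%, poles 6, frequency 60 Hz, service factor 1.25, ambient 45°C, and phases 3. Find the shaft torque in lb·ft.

3.29 lb·ft

P_in = √3·V·I·cosφ = 1.732 × 460 × 1.3 × 0.838 = 868 W
P_out = η·P_in = 0.646 × 868 = 561 W
n = n_s = 120×60/6 = 1200 rpm (synchronous)
ω = 2π×1200/60 = 125.7 rad/s
τ = P_out/ω = 561/125.7 = 4.463 N·m
In lb·ft: 4.463/1.356 = 3.29 lb·ft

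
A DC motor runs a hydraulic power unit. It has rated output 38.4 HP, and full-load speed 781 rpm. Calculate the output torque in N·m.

P_out = 38.4 × 746 = 28646 W
ω = 2π × 781/60 = 81.79 rad/s
τ = P_out/ω = 28646/81.79 = 350 N·m

350 N·m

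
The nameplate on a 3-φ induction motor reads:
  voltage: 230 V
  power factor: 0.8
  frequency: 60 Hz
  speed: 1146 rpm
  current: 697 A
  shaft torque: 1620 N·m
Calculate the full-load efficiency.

87.5 %

ω = 2π × 1146/60 = 120 rad/s; P_out = τω = 1620 × 120 = 194400 W
P_in = √3·V_L·I_L·cosφ = 1.732 × 230 × 697 × 0.8 = 222126 W
η = P_out / P_in = 194400 / 222126 = 0.875 = 87.5%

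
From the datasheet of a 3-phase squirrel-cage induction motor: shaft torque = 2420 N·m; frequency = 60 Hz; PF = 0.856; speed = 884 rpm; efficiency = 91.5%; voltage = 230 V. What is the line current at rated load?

ω = 2π×884/60 = 92.57 rad/s; P_out = τω = 2420 × 92.57 = 224019 W
P_in = P_out / η = 224019 / 0.915 = 244830 W
I_L = P_in / (√3·V_L·cosφ) = 244830 / (1.732 × 230 × 0.856) = 718 A

718 A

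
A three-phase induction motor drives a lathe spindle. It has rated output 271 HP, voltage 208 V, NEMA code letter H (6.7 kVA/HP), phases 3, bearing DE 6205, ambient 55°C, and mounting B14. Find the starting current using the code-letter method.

5040 A

S_LR = 6.7 × 271 = 1815.7 kVA
I_LR = S_LR/(√3·V_L) = 1815700/(1.732×208) = 5040 A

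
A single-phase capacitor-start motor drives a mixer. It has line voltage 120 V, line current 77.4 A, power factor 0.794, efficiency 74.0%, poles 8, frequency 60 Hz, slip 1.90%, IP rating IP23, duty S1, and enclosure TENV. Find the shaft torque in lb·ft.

P_in = V·I·cosφ = 120 × 77.4 × 0.794 = 7375 W
P_out = η·P_in = 0.74 × 7375 = 5458 W
n_s = 120×60/8 = 900 rpm; n = 900×(1−0.019) = 883 rpm
ω = 2π×883/60 = 92.47 rad/s
τ = P_out/ω = 5458/92.47 = 59.02 N·m
In lb·ft: 59.02/1.356 = 43.5 lb·ft

43.5 lb·ft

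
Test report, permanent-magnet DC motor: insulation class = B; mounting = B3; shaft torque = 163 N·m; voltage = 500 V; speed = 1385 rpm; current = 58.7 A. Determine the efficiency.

80.5 %

ω = 2π × 1385/60 = 145 rad/s; P_out = τω = 163 × 145 = 23635 W
P_in = V·I = 500 × 58.7 = 29350 W
η = P_out / P_in = 23635 / 29350 = 0.805 = 80.5%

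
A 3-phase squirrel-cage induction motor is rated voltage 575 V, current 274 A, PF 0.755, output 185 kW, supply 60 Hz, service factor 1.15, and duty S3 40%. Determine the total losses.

21 kW

P_in = √3·V·I·cosφ = 1.732×575×274×0.755 = 206022 W
P_out = 185000 W
Losses = P_in − P_out = 206022 − 185000 = 21022 W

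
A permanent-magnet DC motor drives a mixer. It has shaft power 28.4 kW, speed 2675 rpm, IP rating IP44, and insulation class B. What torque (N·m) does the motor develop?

ω = 2π × 2675/60 = 280.1 rad/s
τ = P/ω = 28400/280.1 = 101 N·m

101 N·m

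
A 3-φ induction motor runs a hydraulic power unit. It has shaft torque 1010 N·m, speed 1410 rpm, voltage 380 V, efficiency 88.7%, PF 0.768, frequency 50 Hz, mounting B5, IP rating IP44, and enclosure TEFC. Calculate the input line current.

333 A

ω = 2π×1410/60 = 147.7 rad/s; P_out = τω = 1010 × 147.7 = 149177 W
P_in = P_out / η = 149177 / 0.887 = 168182 W
I_L = P_in / (√3·V_L·cosφ) = 168182 / (1.732 × 380 × 0.768) = 333 A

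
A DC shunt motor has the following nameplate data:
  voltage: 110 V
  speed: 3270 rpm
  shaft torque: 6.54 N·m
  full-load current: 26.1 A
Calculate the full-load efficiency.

ω = 2π × 3270/60 = 342.4 rad/s; P_out = τω = 6.54 × 342.4 = 2239 W
P_in = V·I = 110 × 26.1 = 2871 W
η = P_out / P_in = 2239 / 2871 = 0.780 = 78.0%

78.0 %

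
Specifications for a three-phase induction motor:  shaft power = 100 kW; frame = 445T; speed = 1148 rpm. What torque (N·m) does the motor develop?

ω = 2π × 1148/60 = 120.2 rad/s
τ = P/ω = 100000/120.2 = 832 N·m

832 N·m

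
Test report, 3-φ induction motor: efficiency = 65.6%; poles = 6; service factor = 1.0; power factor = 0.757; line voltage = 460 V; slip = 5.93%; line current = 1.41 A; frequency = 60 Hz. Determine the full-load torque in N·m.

P_in = √3·V·I·cosφ = 1.732 × 460 × 1.41 × 0.757 = 850 W
P_out = η·P_in = 0.656 × 850 = 558 W
n_s = 120×60/6 = 1200 rpm; n = 1200×(1−0.0593) = 1129 rpm
ω = 2π×1129/60 = 118.2 rad/s
τ = P_out/ω = 558/118.2 = 4.72 N·m

4.72 N·m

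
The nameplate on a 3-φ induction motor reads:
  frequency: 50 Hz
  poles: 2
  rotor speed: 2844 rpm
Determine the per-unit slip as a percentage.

5.2 %

n_s = 120f/p = 120×50/2 = 3000 rpm
s = (n_s − n)/n_s = (3000 − 2844)/3000 = 0.0520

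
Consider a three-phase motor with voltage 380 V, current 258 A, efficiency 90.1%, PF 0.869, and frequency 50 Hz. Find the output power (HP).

178 HP

P_in = √3·V·I·cosφ = 1.732 × 380 × 258 × 0.869 = 147561 W
P_out = η·P_in = 0.901 × 147561 = 132952 W
= 132952/746 = 178 HP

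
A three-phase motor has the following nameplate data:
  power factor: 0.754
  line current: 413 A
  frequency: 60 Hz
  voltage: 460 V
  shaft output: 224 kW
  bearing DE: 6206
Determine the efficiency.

P_out = 224 kW = 224000 W
P_in = √3·V_L·I_L·cosφ = 1.732 × 460 × 413 × 0.754 = 248100 W
η = P_out / P_in = 224000 / 248100 = 0.903 = 90.3%

90.3 %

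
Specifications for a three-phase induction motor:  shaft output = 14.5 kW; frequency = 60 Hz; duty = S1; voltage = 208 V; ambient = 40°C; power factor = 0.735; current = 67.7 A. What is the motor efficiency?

P_out = 14.5 kW = 14500 W
P_in = √3·V_L·I_L·cosφ = 1.732 × 208 × 67.7 × 0.735 = 17926 W
η = P_out / P_in = 14500 / 17926 = 0.809 = 80.9%

80.9 %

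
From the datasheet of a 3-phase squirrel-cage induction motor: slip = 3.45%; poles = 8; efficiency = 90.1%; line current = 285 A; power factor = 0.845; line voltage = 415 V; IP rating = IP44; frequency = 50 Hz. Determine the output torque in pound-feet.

1520 lb·ft

P_in = √3·V·I·cosφ = 1.732 × 415 × 285 × 0.845 = 173100 W
P_out = η·P_in = 0.901 × 173100 = 155963 W
n_s = 120×50/8 = 750 rpm; n = 750×(1−0.0345) = 724 rpm
ω = 2π×724/60 = 75.82 rad/s
τ = P_out/ω = 155963/75.82 = 2057 N·m
In lb·ft: 2057/1.356 = 1520 lb·ft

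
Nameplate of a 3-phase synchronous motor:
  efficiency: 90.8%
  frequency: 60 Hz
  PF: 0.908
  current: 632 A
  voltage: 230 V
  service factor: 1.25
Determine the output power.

P_in = √3·V·I·cosφ = 1.732 × 230 × 632 × 0.908 = 228601 W
P_out = η·P_in = 0.908 × 228601 = 207570 W

208 kW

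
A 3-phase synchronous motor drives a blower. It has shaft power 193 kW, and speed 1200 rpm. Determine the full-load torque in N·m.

ω = 2π × 1200/60 = 125.7 rad/s
τ = P/ω = 193000/125.7 = 1540 N·m

1540 N·m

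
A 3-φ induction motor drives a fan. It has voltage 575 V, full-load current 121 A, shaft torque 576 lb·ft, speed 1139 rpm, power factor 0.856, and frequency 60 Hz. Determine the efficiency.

90.3 %

τ = 576 lb·ft × 1.356 = 781.1 N·m
ω = 2π × 1139/60 = 119.3 rad/s; P_out = τω = 781.1 × 119.3 = 93185 W
P_in = √3·V_L·I_L·cosφ = 1.732 × 575 × 121 × 0.856 = 103151 W
η = P_out / P_in = 93185 / 103151 = 0.903 = 90.3%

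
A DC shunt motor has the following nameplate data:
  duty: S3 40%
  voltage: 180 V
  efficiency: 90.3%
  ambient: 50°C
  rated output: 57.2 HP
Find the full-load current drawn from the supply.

P_out = 57.2 × 746 = 42671 W
P_in = P_out / η = 42671 / 0.903 = 47255 W
I = P_in / V = 47255 / 180 = 263 A

263 A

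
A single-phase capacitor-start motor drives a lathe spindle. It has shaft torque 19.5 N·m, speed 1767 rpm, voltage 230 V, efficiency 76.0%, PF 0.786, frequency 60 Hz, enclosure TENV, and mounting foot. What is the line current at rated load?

26.3 A

ω = 2π×1767/60 = 185 rad/s; P_out = τω = 19.5 × 185 = 3608 W
P_in = P_out / η = 3608 / 0.760 = 4747 W
I = P_in / (V·cosφ) = 4747 / (230 × 0.786) = 26.3 A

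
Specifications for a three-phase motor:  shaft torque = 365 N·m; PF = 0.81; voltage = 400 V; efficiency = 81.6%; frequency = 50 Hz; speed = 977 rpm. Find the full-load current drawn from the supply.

ω = 2π×977/60 = 102.3 rad/s; P_out = τω = 365 × 102.3 = 37340 W
P_in = P_out / η = 37340 / 0.816 = 45760 W
I_L = P_in / (√3·V_L·cosφ) = 45760 / (1.732 × 400 × 0.81) = 81.5 A

81.5 A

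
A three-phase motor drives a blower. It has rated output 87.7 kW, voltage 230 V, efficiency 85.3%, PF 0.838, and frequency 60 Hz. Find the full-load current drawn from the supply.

P_out = 87.7 kW = 87700 W
P_in = P_out / η = 87700 / 0.853 = 102814 W
I_L = P_in / (√3·V_L·cosφ) = 102814 / (1.732 × 230 × 0.838) = 308 A

308 A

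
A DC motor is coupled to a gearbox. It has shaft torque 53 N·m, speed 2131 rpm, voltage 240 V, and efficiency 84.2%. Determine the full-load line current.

58.5 A

ω = 2π×2131/60 = 223.2 rad/s; P_out = τω = 53 × 223.2 = 11830 W
P_in = P_out / η = 11830 / 0.842 = 14050 W
I = P_in / V = 14050 / 240 = 58.5 A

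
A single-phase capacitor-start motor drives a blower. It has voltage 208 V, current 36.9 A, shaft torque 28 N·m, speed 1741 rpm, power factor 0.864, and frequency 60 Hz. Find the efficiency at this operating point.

ω = 2π × 1741/60 = 182.3 rad/s; P_out = τω = 28 × 182.3 = 5104 W
P_in = V·I·cosφ = 208 × 36.9 × 0.864 = 6631 W
η = P_out / P_in = 5104 / 6631 = 0.770 = 77.0%

77.0 %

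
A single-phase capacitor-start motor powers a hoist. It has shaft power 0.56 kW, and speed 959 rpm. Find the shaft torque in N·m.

5.58 N·m

ω = 2π × 959/60 = 100.4 rad/s
τ = P/ω = 560/100.4 = 5.58 N·m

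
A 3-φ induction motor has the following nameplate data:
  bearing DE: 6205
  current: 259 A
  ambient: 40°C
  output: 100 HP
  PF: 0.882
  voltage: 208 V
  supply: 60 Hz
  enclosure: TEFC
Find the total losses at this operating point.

7.7 kW

P_in = √3·V·I·cosφ = 1.732×208×259×0.882 = 82296 W
P_out = 100×746 = 74600 W
Losses = P_in − P_out = 82296 − 74600 = 7696 W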